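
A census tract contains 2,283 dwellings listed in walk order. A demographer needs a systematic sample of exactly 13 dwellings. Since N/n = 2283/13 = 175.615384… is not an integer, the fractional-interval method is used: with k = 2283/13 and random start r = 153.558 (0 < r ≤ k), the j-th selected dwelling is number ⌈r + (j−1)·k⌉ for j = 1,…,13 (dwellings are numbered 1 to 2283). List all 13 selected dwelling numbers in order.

j=1: r + 0k = 153.558 → ⌈·⌉ = 154
j=2: r + 1k = 329.173384… → ⌈·⌉ = 330
j=3: r + 2k = 504.788769… → ⌈·⌉ = 505
j=4: r + 3k = 680.404153… → ⌈·⌉ = 681
j=5: r + 4k = 856.019538… → ⌈·⌉ = 857
j=6: r + 5k = 1031.634923… → ⌈·⌉ = 1032
j=7: r + 6k = 1207.250307… → ⌈·⌉ = 1208
j=8: r + 7k = 1382.865692… → ⌈·⌉ = 1383
j=9: r + 8k = 1558.481076… → ⌈·⌉ = 1559
j=10: r + 9k = 1734.096461… → ⌈·⌉ = 1735
j=11: r + 10k = 1909.711846… → ⌈·⌉ = 1910
j=12: r + 11k = 2085.327230… → ⌈·⌉ = 2086
j=13: r + 12k = 2260.942615… → ⌈·⌉ = 2261

154, 330, 505, 681, 857, 1032, 1208, 1383, 1559, 1735, 1910, 2086, 2261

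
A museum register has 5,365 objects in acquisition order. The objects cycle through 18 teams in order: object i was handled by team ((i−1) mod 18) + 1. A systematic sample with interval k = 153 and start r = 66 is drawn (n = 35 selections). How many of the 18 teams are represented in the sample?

2

Consecutive selections differ by k = 153, so their team numbers differ by 153 mod 18 = 9.
gcd(153, 18) = 9, so the sample visits 18/9 = 2 distinct residues mod 18.
Start 66 is team 12; the teams hit are 3, 12.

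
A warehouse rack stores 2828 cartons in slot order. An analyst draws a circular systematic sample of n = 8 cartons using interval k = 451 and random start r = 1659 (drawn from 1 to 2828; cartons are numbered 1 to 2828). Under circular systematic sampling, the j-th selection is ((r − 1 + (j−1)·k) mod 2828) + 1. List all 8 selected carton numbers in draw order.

1659, 2110, 2561, 184, 635, 1086, 1537, 1988

Selection 1: 1659
Selection 2: 1659 + 451 = 2110
Selection 3: 2110 + 451 = 2561
Selection 4: 2561 + 451 = 3012 → 3012 − 2828 = 184
Selection 5: 184 + 451 = 635
Selection 6: 635 + 451 = 1086
Selection 7: 1086 + 451 = 1537
Selection 8: 1537 + 451 = 1988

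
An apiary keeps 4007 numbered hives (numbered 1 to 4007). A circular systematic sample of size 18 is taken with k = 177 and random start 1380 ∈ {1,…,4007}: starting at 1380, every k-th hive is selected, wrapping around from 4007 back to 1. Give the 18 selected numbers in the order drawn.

1380, 1557, 1734, 1911, 2088, 2265, 2442, 2619, 2796, 2973, 3150, 3327, 3504, 3681, 3858, 28, 205, 382

Selection 1: 1380
Selection 2: 1380 + 177 = 1557
Selection 3: 1557 + 177 = 1734
Selection 4: 1734 + 177 = 1911
Selection 5: 1911 + 177 = 2088
Selection 6: 2088 + 177 = 2265
Selection 7: 2265 + 177 = 2442
Selection 8: 2442 + 177 = 2619
Selection 9: 2619 + 177 = 2796
Selection 10: 2796 + 177 = 2973
Selection 11: 2973 + 177 = 3150
Selection 12: 3150 + 177 = 3327
Selection 13: 3327 + 177 = 3504
Selection 14: 3504 + 177 = 3681
Selection 15: 3681 + 177 = 3858
Selection 16: 3858 + 177 = 4035 → 4035 − 4007 = 28
Selection 17: 28 + 177 = 205
Selection 18: 205 + 177 = 382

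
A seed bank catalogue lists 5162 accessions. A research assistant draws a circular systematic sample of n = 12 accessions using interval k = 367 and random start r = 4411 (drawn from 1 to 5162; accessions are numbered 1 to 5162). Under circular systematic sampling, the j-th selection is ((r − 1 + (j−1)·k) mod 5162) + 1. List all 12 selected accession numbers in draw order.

4411, 4778, 5145, 350, 717, 1084, 1451, 1818, 2185, 2552, 2919, 3286

Selection 1: 4411
Selection 2: 4411 + 367 = 4778
Selection 3: 4778 + 367 = 5145
Selection 4: 5145 + 367 = 5512 → 5512 − 5162 = 350
Selection 5: 350 + 367 = 717
Selection 6: 717 + 367 = 1084
Selection 7: 1084 + 367 = 1451
Selection 8: 1451 + 367 = 1818
Selection 9: 1818 + 367 = 2185
Selection 10: 2185 + 367 = 2552
Selection 11: 2552 + 367 = 2919
Selection 12: 2919 + 367 = 3286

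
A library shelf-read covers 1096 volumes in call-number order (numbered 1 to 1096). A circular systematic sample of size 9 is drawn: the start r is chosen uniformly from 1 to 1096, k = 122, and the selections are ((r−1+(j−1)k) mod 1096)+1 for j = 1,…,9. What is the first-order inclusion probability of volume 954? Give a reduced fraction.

9/1096

For each position j, as r ranges over 1…1096 the j-th selection hits every volume exactly once, so volume 954 is selected for exactly 9 of the 1096 starts.
Inclusion probability = 9/1096.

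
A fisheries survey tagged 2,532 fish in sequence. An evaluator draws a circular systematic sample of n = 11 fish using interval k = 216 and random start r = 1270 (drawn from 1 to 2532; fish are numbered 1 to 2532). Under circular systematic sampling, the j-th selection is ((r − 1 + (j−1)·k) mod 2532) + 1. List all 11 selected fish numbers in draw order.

1270, 1486, 1702, 1918, 2134, 2350, 34, 250, 466, 682, 898

Selection 1: 1270
Selection 2: 1270 + 216 = 1486
Selection 3: 1486 + 216 = 1702
Selection 4: 1702 + 216 = 1918
Selection 5: 1918 + 216 = 2134
Selection 6: 2134 + 216 = 2350
Selection 7: 2350 + 216 = 2566 → 2566 − 2532 = 34
Selection 8: 34 + 216 = 250
Selection 9: 250 + 216 = 466
Selection 10: 466 + 216 = 682
Selection 11: 682 + 216 = 898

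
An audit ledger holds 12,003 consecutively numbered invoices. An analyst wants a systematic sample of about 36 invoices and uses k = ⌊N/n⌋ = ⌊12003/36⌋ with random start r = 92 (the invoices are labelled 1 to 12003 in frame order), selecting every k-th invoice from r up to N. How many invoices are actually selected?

36

k = ⌊12003/36⌋ = 333
Achieved size = ⌊(12003 − 92)/333⌋ + 1 = ⌊11911/333⌋ + 1 = 35 + 1 = 36
(last selection: 92 + 35×333 = 11747 ≤ 12003; next would be 12080 > 12003)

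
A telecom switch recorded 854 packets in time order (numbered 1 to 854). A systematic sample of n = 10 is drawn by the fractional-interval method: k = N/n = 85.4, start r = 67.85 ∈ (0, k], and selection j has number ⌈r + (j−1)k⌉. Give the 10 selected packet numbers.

j=1: r + 0k = 67.85 → ⌈·⌉ = 68
j=2: r + 1k = 153.25 → ⌈·⌉ = 154
j=3: r + 2k = 238.65 → ⌈·⌉ = 239
j=4: r + 3k = 324.05 → ⌈·⌉ = 325
j=5: r + 4k = 409.45 → ⌈·⌉ = 410
j=6: r + 5k = 494.85 → ⌈·⌉ = 495
j=7: r + 6k = 580.25 → ⌈·⌉ = 581
j=8: r + 7k = 665.65 → ⌈·⌉ = 666
j=9: r + 8k = 751.05 → ⌈·⌉ = 752
j=10: r + 9k = 836.45 → ⌈·⌉ = 837

68, 154, 239, 325, 410, 495, 581, 666, 752, 837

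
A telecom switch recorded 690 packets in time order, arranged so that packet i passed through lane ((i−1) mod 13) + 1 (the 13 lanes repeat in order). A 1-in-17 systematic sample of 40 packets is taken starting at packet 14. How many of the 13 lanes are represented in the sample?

Consecutive selections differ by k = 17, so their lane numbers differ by 17 mod 13 = 4.
gcd(17, 13) = 1, so the sample visits 13/1 = 13 distinct residues mod 13.
Start 14 is lane 1; the lanes hit are 1, 2, 3, 4, 5, 6, 7, 8, 9, 10, 11, 12, 13.

13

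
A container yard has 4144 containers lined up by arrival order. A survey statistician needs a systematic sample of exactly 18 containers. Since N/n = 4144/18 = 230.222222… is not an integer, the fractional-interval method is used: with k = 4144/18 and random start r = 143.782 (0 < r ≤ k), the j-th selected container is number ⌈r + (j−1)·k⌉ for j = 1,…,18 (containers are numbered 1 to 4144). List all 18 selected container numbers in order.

144, 375, 605, 835, 1065, 1295, 1526, 1756, 1986, 2216, 2447, 2677, 2907, 3137, 3367, 3598, 3828, 4058

j=1: r + 0k = 143.782 → ⌈·⌉ = 144
j=2: r + 1k = 374.004222… → ⌈·⌉ = 375
j=3: r + 2k = 604.226444… → ⌈·⌉ = 605
j=4: r + 3k = 834.448666… → ⌈·⌉ = 835
j=5: r + 4k = 1064.670888… → ⌈·⌉ = 1065
j=6: r + 5k = 1294.893111… → ⌈·⌉ = 1295
j=7: r + 6k = 1525.115333… → ⌈·⌉ = 1526
j=8: r + 7k = 1755.337555… → ⌈·⌉ = 1756
j=9: r + 8k = 1985.559777… → ⌈·⌉ = 1986
j=10: r + 9k = 2215.782 → ⌈·⌉ = 2216
j=11: r + 10k = 2446.004222… → ⌈·⌉ = 2447
j=12: r + 11k = 2676.226444… → ⌈·⌉ = 2677
j=13: r + 12k = 2906.448666… → ⌈·⌉ = 2907
j=14: r + 13k = 3136.670888… → ⌈·⌉ = 3137
j=15: r + 14k = 3366.893111… → ⌈·⌉ = 3367
j=16: r + 15k = 3597.115333… → ⌈·⌉ = 3598
j=17: r + 16k = 3827.337555… → ⌈·⌉ = 3828
j=18: r + 17k = 4057.559777… → ⌈·⌉ = 4058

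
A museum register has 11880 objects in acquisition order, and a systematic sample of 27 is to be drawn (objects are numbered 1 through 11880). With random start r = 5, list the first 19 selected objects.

5, 445, 885, 1325, 1765, 2205, 2645, 3085, 3525, 3965, 4405, 4845, 5285, 5725, 6165, 6605, 7045, 7485, 7925

k = N/n = 11880/27 = 440
object 1: 5
object 2: 5 + 440 = 445
object 3: 445 + 440 = 885
object 4: 885 + 440 = 1325
object 5: 1325 + 440 = 1765
object 6: 1765 + 440 = 2205
object 7: 2205 + 440 = 2645
object 8: 2645 + 440 = 3085
object 9: 3085 + 440 = 3525
object 10: 3525 + 440 = 3965
object 11: 3965 + 440 = 4405
object 12: 4405 + 440 = 4845
object 13: 4845 + 440 = 5285
object 14: 5285 + 440 = 5725
object 15: 5725 + 440 = 6165
object 16: 6165 + 440 = 6605
object 17: 6605 + 440 = 7045
object 18: 7045 + 440 = 7485
object 19: 7485 + 440 = 7925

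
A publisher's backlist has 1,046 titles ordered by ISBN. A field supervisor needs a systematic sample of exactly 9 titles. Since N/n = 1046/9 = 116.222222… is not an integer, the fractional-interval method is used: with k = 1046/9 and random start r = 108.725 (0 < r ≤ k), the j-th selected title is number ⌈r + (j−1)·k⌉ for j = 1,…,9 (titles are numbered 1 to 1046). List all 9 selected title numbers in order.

109, 225, 342, 458, 574, 690, 807, 923, 1039

j=1: r + 0k = 108.725 → ⌈·⌉ = 109
j=2: r + 1k = 224.947222… → ⌈·⌉ = 225
j=3: r + 2k = 341.169444… → ⌈·⌉ = 342
j=4: r + 3k = 457.391666… → ⌈·⌉ = 458
j=5: r + 4k = 573.613888… → ⌈·⌉ = 574
j=6: r + 5k = 689.836111… → ⌈·⌉ = 690
j=7: r + 6k = 806.058333… → ⌈·⌉ = 807
j=8: r + 7k = 922.280555… → ⌈·⌉ = 923
j=9: r + 8k = 1038.502777… → ⌈·⌉ = 1039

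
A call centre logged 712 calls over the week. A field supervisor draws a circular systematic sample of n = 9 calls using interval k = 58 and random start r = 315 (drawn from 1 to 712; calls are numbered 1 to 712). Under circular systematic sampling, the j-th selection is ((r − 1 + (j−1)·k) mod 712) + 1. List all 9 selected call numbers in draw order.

315, 373, 431, 489, 547, 605, 663, 9, 67

Selection 1: 315
Selection 2: 315 + 58 = 373
Selection 3: 373 + 58 = 431
Selection 4: 431 + 58 = 489
Selection 5: 489 + 58 = 547
Selection 6: 547 + 58 = 605
Selection 7: 605 + 58 = 663
Selection 8: 663 + 58 = 721 → 721 − 712 = 9
Selection 9: 9 + 58 = 67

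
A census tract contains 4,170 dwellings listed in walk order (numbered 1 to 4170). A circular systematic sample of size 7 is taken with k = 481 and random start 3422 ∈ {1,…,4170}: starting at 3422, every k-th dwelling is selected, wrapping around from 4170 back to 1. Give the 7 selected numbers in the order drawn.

Selection 1: 3422
Selection 2: 3422 + 481 = 3903
Selection 3: 3903 + 481 = 4384 → 4384 − 4170 = 214
Selection 4: 214 + 481 = 695
Selection 5: 695 + 481 = 1176
Selection 6: 1176 + 481 = 1657
Selection 7: 1657 + 481 = 2138

3422, 3903, 214, 695, 1176, 1657, 2138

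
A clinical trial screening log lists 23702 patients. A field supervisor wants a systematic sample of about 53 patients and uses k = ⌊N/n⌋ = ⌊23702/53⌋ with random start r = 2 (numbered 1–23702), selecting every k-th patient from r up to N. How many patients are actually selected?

k = ⌊23702/53⌋ = 447
Achieved size = ⌊(23702 − 2)/447⌋ + 1 = ⌊23700/447⌋ + 1 = 53 + 1 = 54
(last selection: 2 + 53×447 = 23693 ≤ 23702; next would be 24140 > 23702)

54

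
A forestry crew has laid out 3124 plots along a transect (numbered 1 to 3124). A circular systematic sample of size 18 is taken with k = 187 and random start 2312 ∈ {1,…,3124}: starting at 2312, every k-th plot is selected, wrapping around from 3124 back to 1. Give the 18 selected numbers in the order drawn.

2312, 2499, 2686, 2873, 3060, 123, 310, 497, 684, 871, 1058, 1245, 1432, 1619, 1806, 1993, 2180, 2367

Selection 1: 2312
Selection 2: 2312 + 187 = 2499
Selection 3: 2499 + 187 = 2686
Selection 4: 2686 + 187 = 2873
Selection 5: 2873 + 187 = 3060
Selection 6: 3060 + 187 = 3247 → 3247 − 3124 = 123
Selection 7: 123 + 187 = 310
Selection 8: 310 + 187 = 497
Selection 9: 497 + 187 = 684
Selection 10: 684 + 187 = 871
Selection 11: 871 + 187 = 1058
Selection 12: 1058 + 187 = 1245
Selection 13: 1245 + 187 = 1432
Selection 14: 1432 + 187 = 1619
Selection 15: 1619 + 187 = 1806
Selection 16: 1806 + 187 = 1993
Selection 17: 1993 + 187 = 2180
Selection 18: 2180 + 187 = 2367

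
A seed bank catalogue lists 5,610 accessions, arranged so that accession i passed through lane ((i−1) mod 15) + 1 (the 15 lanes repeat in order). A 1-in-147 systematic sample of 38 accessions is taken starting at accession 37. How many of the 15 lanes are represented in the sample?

5

Consecutive selections differ by k = 147, so their lane numbers differ by 147 mod 15 = 12.
gcd(147, 15) = 3, so the sample visits 15/3 = 5 distinct residues mod 15.
Start 37 is lane 7; the lanes hit are 1, 4, 7, 10, 13.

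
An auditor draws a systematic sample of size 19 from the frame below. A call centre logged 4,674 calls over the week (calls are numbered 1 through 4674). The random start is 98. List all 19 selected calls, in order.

98, 344, 590, 836, 1082, 1328, 1574, 1820, 2066, 2312, 2558, 2804, 3050, 3296, 3542, 3788, 4034, 4280, 4526

k = N/n = 4674/19 = 246
call 1: 98
call 2: 98 + 246 = 344
call 3: 344 + 246 = 590
call 4: 590 + 246 = 836
call 5: 836 + 246 = 1082
call 6: 1082 + 246 = 1328
call 7: 1328 + 246 = 1574
call 8: 1574 + 246 = 1820
call 9: 1820 + 246 = 2066
call 10: 2066 + 246 = 2312
call 11: 2312 + 246 = 2558
call 12: 2558 + 246 = 2804
call 13: 2804 + 246 = 3050
call 14: 3050 + 246 = 3296
call 15: 3296 + 246 = 3542
call 16: 3542 + 246 = 3788
call 17: 3788 + 246 = 4034
call 18: 4034 + 246 = 4280
call 19: 4280 + 246 = 4526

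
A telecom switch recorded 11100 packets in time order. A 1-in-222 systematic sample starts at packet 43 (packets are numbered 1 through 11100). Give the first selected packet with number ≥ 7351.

k = 222
Steps past start: ⌈(7351 − 43)/222⌉ = ⌈7308/222⌉ = 33
Selected packet: 43 + 33×222 = 7369

7369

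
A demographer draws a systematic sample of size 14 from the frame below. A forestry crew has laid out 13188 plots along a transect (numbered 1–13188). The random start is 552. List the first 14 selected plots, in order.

552, 1494, 2436, 3378, 4320, 5262, 6204, 7146, 8088, 9030, 9972, 10914, 11856, 12798

k = N/n = 13188/14 = 942
plot 1: 552
plot 2: 552 + 942 = 1494
plot 3: 1494 + 942 = 2436
plot 4: 2436 + 942 = 3378
plot 5: 3378 + 942 = 4320
plot 6: 4320 + 942 = 5262
plot 7: 5262 + 942 = 6204
plot 8: 6204 + 942 = 7146
plot 9: 7146 + 942 = 8088
plot 10: 8088 + 942 = 9030
plot 11: 9030 + 942 = 9972
plot 12: 9972 + 942 = 10914
plot 13: 10914 + 942 = 11856
plot 14: 11856 + 942 = 12798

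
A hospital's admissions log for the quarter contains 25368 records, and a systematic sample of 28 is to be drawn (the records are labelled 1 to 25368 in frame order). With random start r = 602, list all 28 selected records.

k = N/n = 25368/28 = 906
record 1: 602
record 2: 602 + 906 = 1508
record 3: 1508 + 906 = 2414
record 4: 2414 + 906 = 3320
record 5: 3320 + 906 = 4226
record 6: 4226 + 906 = 5132
record 7: 5132 + 906 = 6038
record 8: 6038 + 906 = 6944
record 9: 6944 + 906 = 7850
record 10: 7850 + 906 = 8756
record 11: 8756 + 906 = 9662
record 12: 9662 + 906 = 10568
record 13: 10568 + 906 = 11474
record 14: 11474 + 906 = 12380
record 15: 12380 + 906 = 13286
record 16: 13286 + 906 = 14192
record 17: 14192 + 906 = 15098
record 18: 15098 + 906 = 16004
record 19: 16004 + 906 = 16910
record 20: 16910 + 906 = 17816
record 21: 17816 + 906 = 18722
record 22: 18722 + 906 = 19628
record 23: 19628 + 906 = 20534
record 24: 20534 + 906 = 21440
record 25: 21440 + 906 = 22346
record 26: 22346 + 906 = 23252
record 27: 23252 + 906 = 24158
record 28: 24158 + 906 = 25064

602, 1508, 2414, 3320, 4226, 5132, 6038, 6944, 7850, 8756, 9662, 10568, 11474, 12380, 13286, 14192, 15098, 16004, 16910, 17816, 18722, 19628, 20534, 21440, 22346, 23252, 24158, 25064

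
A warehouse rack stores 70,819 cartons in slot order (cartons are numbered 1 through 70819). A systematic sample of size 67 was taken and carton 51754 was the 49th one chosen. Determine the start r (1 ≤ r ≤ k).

1018

k = 70819/67 = 1057
r = 51754 − (49−1)×1057 = 51754 − 50736 = 1018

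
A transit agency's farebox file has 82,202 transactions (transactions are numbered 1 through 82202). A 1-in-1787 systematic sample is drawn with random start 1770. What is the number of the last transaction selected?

82185

k = 1787
46th selection = r + (46−1)·k = 1770 + 45×1787 = 1770 + 80415 = 82185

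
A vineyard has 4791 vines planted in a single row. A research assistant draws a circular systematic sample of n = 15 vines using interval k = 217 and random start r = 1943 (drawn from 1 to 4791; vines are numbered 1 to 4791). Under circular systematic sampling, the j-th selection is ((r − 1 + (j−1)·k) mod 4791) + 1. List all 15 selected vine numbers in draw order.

1943, 2160, 2377, 2594, 2811, 3028, 3245, 3462, 3679, 3896, 4113, 4330, 4547, 4764, 190

Selection 1: 1943
Selection 2: 1943 + 217 = 2160
Selection 3: 2160 + 217 = 2377
Selection 4: 2377 + 217 = 2594
Selection 5: 2594 + 217 = 2811
Selection 6: 2811 + 217 = 3028
Selection 7: 3028 + 217 = 3245
Selection 8: 3245 + 217 = 3462
Selection 9: 3462 + 217 = 3679
Selection 10: 3679 + 217 = 3896
Selection 11: 3896 + 217 = 4113
Selection 12: 4113 + 217 = 4330
Selection 13: 4330 + 217 = 4547
Selection 14: 4547 + 217 = 4764
Selection 15: 4764 + 217 = 4981 → 4981 − 4791 = 190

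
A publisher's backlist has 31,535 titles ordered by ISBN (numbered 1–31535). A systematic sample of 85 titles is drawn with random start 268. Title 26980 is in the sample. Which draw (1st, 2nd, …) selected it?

73

k = 31535/85 = 371
position = (26980 − 268)/371 + 1 = 26712/371 + 1 = 72 + 1 = 73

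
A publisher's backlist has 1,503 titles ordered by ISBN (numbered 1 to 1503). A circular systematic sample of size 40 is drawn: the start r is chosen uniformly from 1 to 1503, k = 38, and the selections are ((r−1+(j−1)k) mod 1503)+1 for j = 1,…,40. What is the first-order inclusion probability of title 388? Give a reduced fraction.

For each position j, as r ranges over 1…1503 the j-th selection hits every title exactly once, so title 388 is selected for exactly 40 of the 1503 starts.
Inclusion probability = 40/1503.

40/1503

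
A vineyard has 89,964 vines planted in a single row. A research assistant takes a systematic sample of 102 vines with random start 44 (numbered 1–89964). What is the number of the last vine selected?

k = 89964/102 = 882
102nd selection = r + (102−1)·k = 44 + 101×882 = 44 + 89082 = 89126

89126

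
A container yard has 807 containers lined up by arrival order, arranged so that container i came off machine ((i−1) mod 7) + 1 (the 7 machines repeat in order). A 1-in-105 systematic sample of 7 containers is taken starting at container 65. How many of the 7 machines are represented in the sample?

Consecutive selections differ by k = 105, so their machine numbers differ by 105 mod 7 = 0.
gcd(105, 7) = 7, so the sample visits 7/7 = 1 distinct residues mod 7.
Start 65 is machine 2; the machines hit are 2.

1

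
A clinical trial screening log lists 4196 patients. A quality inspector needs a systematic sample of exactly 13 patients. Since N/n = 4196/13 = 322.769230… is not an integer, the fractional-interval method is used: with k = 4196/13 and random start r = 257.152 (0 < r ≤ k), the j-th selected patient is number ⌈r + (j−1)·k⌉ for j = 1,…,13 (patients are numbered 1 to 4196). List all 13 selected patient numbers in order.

j=1: r + 0k = 257.152 → ⌈·⌉ = 258
j=2: r + 1k = 579.921230… → ⌈·⌉ = 580
j=3: r + 2k = 902.690461… → ⌈·⌉ = 903
j=4: r + 3k = 1225.459692… → ⌈·⌉ = 1226
j=5: r + 4k = 1548.228923… → ⌈·⌉ = 1549
j=6: r + 5k = 1870.998153… → ⌈·⌉ = 1871
j=7: r + 6k = 2193.767384… → ⌈·⌉ = 2194
j=8: r + 7k = 2516.536615… → ⌈·⌉ = 2517
j=9: r + 8k = 2839.305846… → ⌈·⌉ = 2840
j=10: r + 9k = 3162.075076… → ⌈·⌉ = 3163
j=11: r + 10k = 3484.844307… → ⌈·⌉ = 3485
j=12: r + 11k = 3807.613538… → ⌈·⌉ = 3808
j=13: r + 12k = 4130.382769… → ⌈·⌉ = 4131

258, 580, 903, 1226, 1549, 1871, 2194, 2517, 2840, 3163, 3485, 3808, 4131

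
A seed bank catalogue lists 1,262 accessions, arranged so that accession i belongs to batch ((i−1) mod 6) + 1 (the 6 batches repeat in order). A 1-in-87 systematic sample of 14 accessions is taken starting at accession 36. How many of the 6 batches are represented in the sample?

2

Consecutive selections differ by k = 87, so their batch numbers differ by 87 mod 6 = 3.
gcd(87, 6) = 3, so the sample visits 6/3 = 2 distinct residues mod 6.
Start 36 is batch 6; the batches hit are 3, 6.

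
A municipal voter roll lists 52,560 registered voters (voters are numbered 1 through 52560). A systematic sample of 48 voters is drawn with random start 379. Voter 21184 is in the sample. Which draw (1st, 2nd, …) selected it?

k = 52560/48 = 1095
position = (21184 − 379)/1095 + 1 = 20805/1095 + 1 = 19 + 1 = 20

20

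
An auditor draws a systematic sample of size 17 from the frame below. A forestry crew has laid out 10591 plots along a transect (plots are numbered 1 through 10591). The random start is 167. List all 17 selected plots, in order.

k = N/n = 10591/17 = 623
plot 1: 167
plot 2: 167 + 623 = 790
plot 3: 790 + 623 = 1413
plot 4: 1413 + 623 = 2036
plot 5: 2036 + 623 = 2659
plot 6: 2659 + 623 = 3282
plot 7: 3282 + 623 = 3905
plot 8: 3905 + 623 = 4528
plot 9: 4528 + 623 = 5151
plot 10: 5151 + 623 = 5774
plot 11: 5774 + 623 = 6397
plot 12: 6397 + 623 = 7020
plot 13: 7020 + 623 = 7643
plot 14: 7643 + 623 = 8266
plot 15: 8266 + 623 = 8889
plot 16: 8889 + 623 = 9512
plot 17: 9512 + 623 = 10135

167, 790, 1413, 2036, 2659, 3282, 3905, 4528, 5151, 5774, 6397, 7020, 7643, 8266, 8889, 9512, 10135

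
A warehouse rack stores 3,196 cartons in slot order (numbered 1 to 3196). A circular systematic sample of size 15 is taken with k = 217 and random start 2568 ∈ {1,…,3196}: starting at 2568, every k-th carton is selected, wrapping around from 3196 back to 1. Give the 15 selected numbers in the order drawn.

2568, 2785, 3002, 23, 240, 457, 674, 891, 1108, 1325, 1542, 1759, 1976, 2193, 2410

Selection 1: 2568
Selection 2: 2568 + 217 = 2785
Selection 3: 2785 + 217 = 3002
Selection 4: 3002 + 217 = 3219 → 3219 − 3196 = 23
Selection 5: 23 + 217 = 240
Selection 6: 240 + 217 = 457
Selection 7: 457 + 217 = 674
Selection 8: 674 + 217 = 891
Selection 9: 891 + 217 = 1108
Selection 10: 1108 + 217 = 1325
Selection 11: 1325 + 217 = 1542
Selection 12: 1542 + 217 = 1759
Selection 13: 1759 + 217 = 1976
Selection 14: 1976 + 217 = 2193
Selection 15: 2193 + 217 = 2410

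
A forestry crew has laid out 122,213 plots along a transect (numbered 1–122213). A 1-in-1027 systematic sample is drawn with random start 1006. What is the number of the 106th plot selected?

108841

k = 1027
106th selection = r + (106−1)·k = 1006 + 105×1027 = 1006 + 107835 = 108841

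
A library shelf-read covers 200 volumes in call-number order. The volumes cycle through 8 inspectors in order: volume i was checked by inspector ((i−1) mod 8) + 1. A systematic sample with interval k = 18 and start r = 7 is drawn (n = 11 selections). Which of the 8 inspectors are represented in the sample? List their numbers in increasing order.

Consecutive selections differ by k = 18, so their inspector numbers differ by 18 mod 8 = 2.
gcd(18, 8) = 2, so the sample visits 8/2 = 4 distinct residues mod 8.
Start 7 is inspector 7; the inspectors hit are 1, 3, 5, 7.

1, 3, 5, 7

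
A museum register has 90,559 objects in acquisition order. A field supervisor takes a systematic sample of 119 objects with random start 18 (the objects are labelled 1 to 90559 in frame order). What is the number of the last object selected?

k = 90559/119 = 761
119th selection = r + (119−1)·k = 18 + 118×761 = 18 + 89798 = 89816

89816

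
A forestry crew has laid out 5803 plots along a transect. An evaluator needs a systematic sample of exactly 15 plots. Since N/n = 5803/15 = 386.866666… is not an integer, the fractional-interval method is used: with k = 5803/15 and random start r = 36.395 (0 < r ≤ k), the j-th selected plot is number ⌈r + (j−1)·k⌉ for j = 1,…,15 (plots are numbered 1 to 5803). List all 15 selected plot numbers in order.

37, 424, 811, 1197, 1584, 1971, 2358, 2745, 3132, 3519, 3906, 4292, 4679, 5066, 5453

j=1: r + 0k = 36.395 → ⌈·⌉ = 37
j=2: r + 1k = 423.261666… → ⌈·⌉ = 424
j=3: r + 2k = 810.128333… → ⌈·⌉ = 811
j=4: r + 3k = 1196.995 → ⌈·⌉ = 1197
j=5: r + 4k = 1583.861666… → ⌈·⌉ = 1584
j=6: r + 5k = 1970.728333… → ⌈·⌉ = 1971
j=7: r + 6k = 2357.595 → ⌈·⌉ = 2358
j=8: r + 7k = 2744.461666… → ⌈·⌉ = 2745
j=9: r + 8k = 3131.328333… → ⌈·⌉ = 3132
j=10: r + 9k = 3518.195 → ⌈·⌉ = 3519
j=11: r + 10k = 3905.061666… → ⌈·⌉ = 3906
j=12: r + 11k = 4291.928333… → ⌈·⌉ = 4292
j=13: r + 12k = 4678.795 → ⌈·⌉ = 4679
j=14: r + 13k = 5065.661666… → ⌈·⌉ = 5066
j=15: r + 14k = 5452.528333… → ⌈·⌉ = 5453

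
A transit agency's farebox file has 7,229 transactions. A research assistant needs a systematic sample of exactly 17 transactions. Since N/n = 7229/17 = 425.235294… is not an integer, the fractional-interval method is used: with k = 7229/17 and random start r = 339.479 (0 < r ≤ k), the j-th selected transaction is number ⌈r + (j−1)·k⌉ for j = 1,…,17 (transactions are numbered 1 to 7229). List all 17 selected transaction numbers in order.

j=1: r + 0k = 339.479 → ⌈·⌉ = 340
j=2: r + 1k = 764.714294… → ⌈·⌉ = 765
j=3: r + 2k = 1189.949588… → ⌈·⌉ = 1190
j=4: r + 3k = 1615.184882… → ⌈·⌉ = 1616
j=5: r + 4k = 2040.420176… → ⌈·⌉ = 2041
j=6: r + 5k = 2465.655470… → ⌈·⌉ = 2466
j=7: r + 6k = 2890.890764… → ⌈·⌉ = 2891
j=8: r + 7k = 3316.126058… → ⌈·⌉ = 3317
j=9: r + 8k = 3741.361352… → ⌈·⌉ = 3742
j=10: r + 9k = 4166.596647… → ⌈·⌉ = 4167
j=11: r + 10k = 4591.831941… → ⌈·⌉ = 4592
j=12: r + 11k = 5017.067235… → ⌈·⌉ = 5018
j=13: r + 12k = 5442.302529… → ⌈·⌉ = 5443
j=14: r + 13k = 5867.537823… → ⌈·⌉ = 5868
j=15: r + 14k = 6292.773117… → ⌈·⌉ = 6293
j=16: r + 15k = 6718.008411… → ⌈·⌉ = 6719
j=17: r + 16k = 7143.243705… → ⌈·⌉ = 7144

340, 765, 1190, 1616, 2041, 2466, 2891, 3317, 3742, 4167, 4592, 5018, 5443, 5868, 6293, 6719, 7144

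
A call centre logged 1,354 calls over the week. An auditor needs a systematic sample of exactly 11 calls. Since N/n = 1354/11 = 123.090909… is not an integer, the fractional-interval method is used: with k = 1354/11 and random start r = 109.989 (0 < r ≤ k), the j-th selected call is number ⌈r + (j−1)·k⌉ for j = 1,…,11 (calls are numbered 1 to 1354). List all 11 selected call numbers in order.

j=1: r + 0k = 109.989 → ⌈·⌉ = 110
j=2: r + 1k = 233.079909… → ⌈·⌉ = 234
j=3: r + 2k = 356.170818… → ⌈·⌉ = 357
j=4: r + 3k = 479.261727… → ⌈·⌉ = 480
j=5: r + 4k = 602.352636… → ⌈·⌉ = 603
j=6: r + 5k = 725.443545… → ⌈·⌉ = 726
j=7: r + 6k = 848.534454… → ⌈·⌉ = 849
j=8: r + 7k = 971.625363… → ⌈·⌉ = 972
j=9: r + 8k = 1094.716272… → ⌈·⌉ = 1095
j=10: r + 9k = 1217.807181… → ⌈·⌉ = 1218
j=11: r + 10k = 1340.898090… → ⌈·⌉ = 1341

110, 234, 357, 480, 603, 726, 849, 972, 1095, 1218, 1341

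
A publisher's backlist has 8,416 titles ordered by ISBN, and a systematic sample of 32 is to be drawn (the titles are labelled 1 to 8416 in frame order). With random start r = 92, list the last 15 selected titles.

4563, 4826, 5089, 5352, 5615, 5878, 6141, 6404, 6667, 6930, 7193, 7456, 7719, 7982, 8245

k = N/n = 8416/32 = 263
18th selection = 92 + 17×263 = 4563
19th: 4563 + 263 = 4826
20th: 4826 + 263 = 5089
21st: 5089 + 263 = 5352
22nd: 5352 + 263 = 5615
23rd: 5615 + 263 = 5878
24th: 5878 + 263 = 6141
25th: 6141 + 263 = 6404
26th: 6404 + 263 = 6667
27th: 6667 + 263 = 6930
28th: 6930 + 263 = 7193
29th: 7193 + 263 = 7456
30th: 7456 + 263 = 7719
31st: 7719 + 263 = 7982
32nd: 7982 + 263 = 8245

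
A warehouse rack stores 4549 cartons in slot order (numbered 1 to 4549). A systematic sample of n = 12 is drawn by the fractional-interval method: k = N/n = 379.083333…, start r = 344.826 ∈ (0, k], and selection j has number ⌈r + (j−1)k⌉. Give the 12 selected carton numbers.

345, 724, 1103, 1483, 1862, 2241, 2620, 2999, 3378, 3757, 4136, 4515

j=1: r + 0k = 344.826 → ⌈·⌉ = 345
j=2: r + 1k = 723.909333… → ⌈·⌉ = 724
j=3: r + 2k = 1102.992666… → ⌈·⌉ = 1103
j=4: r + 3k = 1482.076 → ⌈·⌉ = 1483
j=5: r + 4k = 1861.159333… → ⌈·⌉ = 1862
j=6: r + 5k = 2240.242666… → ⌈·⌉ = 2241
j=7: r + 6k = 2619.326 → ⌈·⌉ = 2620
j=8: r + 7k = 2998.409333… → ⌈·⌉ = 2999
j=9: r + 8k = 3377.492666… → ⌈·⌉ = 3378
j=10: r + 9k = 3756.576 → ⌈·⌉ = 3757
j=11: r + 10k = 4135.659333… → ⌈·⌉ = 4136
j=12: r + 11k = 4514.742666… → ⌈·⌉ = 4515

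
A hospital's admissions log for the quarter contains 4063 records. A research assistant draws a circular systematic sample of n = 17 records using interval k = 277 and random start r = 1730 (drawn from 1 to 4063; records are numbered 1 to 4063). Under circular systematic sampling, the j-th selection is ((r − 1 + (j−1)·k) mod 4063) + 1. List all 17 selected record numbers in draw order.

Selection 1: 1730
Selection 2: 1730 + 277 = 2007
Selection 3: 2007 + 277 = 2284
Selection 4: 2284 + 277 = 2561
Selection 5: 2561 + 277 = 2838
Selection 6: 2838 + 277 = 3115
Selection 7: 3115 + 277 = 3392
Selection 8: 3392 + 277 = 3669
Selection 9: 3669 + 277 = 3946
Selection 10: 3946 + 277 = 4223 → 4223 − 4063 = 160
Selection 11: 160 + 277 = 437
Selection 12: 437 + 277 = 714
Selection 13: 714 + 277 = 991
Selection 14: 991 + 277 = 1268
Selection 15: 1268 + 277 = 1545
Selection 16: 1545 + 277 = 1822
Selection 17: 1822 + 277 = 2099

1730, 2007, 2284, 2561, 2838, 3115, 3392, 3669, 3946, 160, 437, 714, 991, 1268, 1545, 1822, 2099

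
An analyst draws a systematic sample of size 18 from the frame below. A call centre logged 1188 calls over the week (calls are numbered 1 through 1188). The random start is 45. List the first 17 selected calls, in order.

k = N/n = 1188/18 = 66
call 1: 45
call 2: 45 + 66 = 111
call 3: 111 + 66 = 177
call 4: 177 + 66 = 243
call 5: 243 + 66 = 309
call 6: 309 + 66 = 375
call 7: 375 + 66 = 441
call 8: 441 + 66 = 507
call 9: 507 + 66 = 573
call 10: 573 + 66 = 639
call 11: 639 + 66 = 705
call 12: 705 + 66 = 771
call 13: 771 + 66 = 837
call 14: 837 + 66 = 903
call 15: 903 + 66 = 969
call 16: 969 + 66 = 1035
call 17: 1035 + 66 = 1101

45, 111, 177, 243, 309, 375, 441, 507, 573, 639, 705, 771, 837, 903, 969, 1035, 1101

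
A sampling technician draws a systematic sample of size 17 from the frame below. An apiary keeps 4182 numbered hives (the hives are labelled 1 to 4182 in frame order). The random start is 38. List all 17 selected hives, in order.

38, 284, 530, 776, 1022, 1268, 1514, 1760, 2006, 2252, 2498, 2744, 2990, 3236, 3482, 3728, 3974

k = N/n = 4182/17 = 246
hive 1: 38
hive 2: 38 + 246 = 284
hive 3: 284 + 246 = 530
hive 4: 530 + 246 = 776
hive 5: 776 + 246 = 1022
hive 6: 1022 + 246 = 1268
hive 7: 1268 + 246 = 1514
hive 8: 1514 + 246 = 1760
hive 9: 1760 + 246 = 2006
hive 10: 2006 + 246 = 2252
hive 11: 2252 + 246 = 2498
hive 12: 2498 + 246 = 2744
hive 13: 2744 + 246 = 2990
hive 14: 2990 + 246 = 3236
hive 15: 3236 + 246 = 3482
hive 16: 3482 + 246 = 3728
hive 17: 3728 + 246 = 3974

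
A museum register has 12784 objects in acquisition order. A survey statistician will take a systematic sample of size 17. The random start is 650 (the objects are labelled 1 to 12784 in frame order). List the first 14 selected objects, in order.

k = N/n = 12784/17 = 752
object 1: 650
object 2: 650 + 752 = 1402
object 3: 1402 + 752 = 2154
object 4: 2154 + 752 = 2906
object 5: 2906 + 752 = 3658
object 6: 3658 + 752 = 4410
object 7: 4410 + 752 = 5162
object 8: 5162 + 752 = 5914
object 9: 5914 + 752 = 6666
object 10: 6666 + 752 = 7418
object 11: 7418 + 752 = 8170
object 12: 8170 + 752 = 8922
object 13: 8922 + 752 = 9674
object 14: 9674 + 752 = 10426

650, 1402, 2154, 2906, 3658, 4410, 5162, 5914, 6666, 7418, 8170, 8922, 9674, 10426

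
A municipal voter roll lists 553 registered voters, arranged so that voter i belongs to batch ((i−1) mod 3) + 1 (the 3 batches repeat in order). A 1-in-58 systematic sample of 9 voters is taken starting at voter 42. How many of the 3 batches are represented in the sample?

3

Consecutive selections differ by k = 58, so their batch numbers differ by 58 mod 3 = 1.
gcd(58, 3) = 1, so the sample visits 3/1 = 3 distinct residues mod 3.
Start 42 is batch 3; the batches hit are 1, 2, 3.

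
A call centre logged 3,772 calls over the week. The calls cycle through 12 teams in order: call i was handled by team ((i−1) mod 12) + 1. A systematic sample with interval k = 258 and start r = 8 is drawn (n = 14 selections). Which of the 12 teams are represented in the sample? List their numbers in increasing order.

2, 8

Consecutive selections differ by k = 258, so their team numbers differ by 258 mod 12 = 6.
gcd(258, 12) = 6, so the sample visits 12/6 = 2 distinct residues mod 12.
Start 8 is team 8; the teams hit are 2, 8.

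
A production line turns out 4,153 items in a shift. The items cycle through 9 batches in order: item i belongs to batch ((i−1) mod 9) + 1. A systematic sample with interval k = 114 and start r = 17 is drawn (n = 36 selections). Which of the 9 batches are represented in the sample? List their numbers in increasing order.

2, 5, 8

Consecutive selections differ by k = 114, so their batch numbers differ by 114 mod 9 = 6.
gcd(114, 9) = 3, so the sample visits 9/3 = 3 distinct residues mod 9.
Start 17 is batch 8; the batches hit are 2, 5, 8.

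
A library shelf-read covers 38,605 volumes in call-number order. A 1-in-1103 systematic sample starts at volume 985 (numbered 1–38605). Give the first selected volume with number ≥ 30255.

30766

k = 1103
Steps past start: ⌈(30255 − 985)/1103⌉ = ⌈29270/1103⌉ = 27
Selected volume: 985 + 27×1103 = 30766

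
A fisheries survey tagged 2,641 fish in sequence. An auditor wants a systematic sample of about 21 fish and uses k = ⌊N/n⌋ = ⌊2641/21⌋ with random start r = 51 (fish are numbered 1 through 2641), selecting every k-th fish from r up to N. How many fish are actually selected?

21

k = ⌊2641/21⌋ = 125
Achieved size = ⌊(2641 − 51)/125⌋ + 1 = ⌊2590/125⌋ + 1 = 20 + 1 = 21
(last selection: 51 + 20×125 = 2551 ≤ 2641; next would be 2676 > 2641)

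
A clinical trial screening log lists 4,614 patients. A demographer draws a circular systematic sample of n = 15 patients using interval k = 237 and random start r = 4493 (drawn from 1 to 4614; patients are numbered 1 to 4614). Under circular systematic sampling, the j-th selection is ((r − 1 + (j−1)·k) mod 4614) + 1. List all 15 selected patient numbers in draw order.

4493, 116, 353, 590, 827, 1064, 1301, 1538, 1775, 2012, 2249, 2486, 2723, 2960, 3197

Selection 1: 4493
Selection 2: 4493 + 237 = 4730 → 4730 − 4614 = 116
Selection 3: 116 + 237 = 353
Selection 4: 353 + 237 = 590
Selection 5: 590 + 237 = 827
Selection 6: 827 + 237 = 1064
Selection 7: 1064 + 237 = 1301
Selection 8: 1301 + 237 = 1538
Selection 9: 1538 + 237 = 1775
Selection 10: 1775 + 237 = 2012
Selection 11: 2012 + 237 = 2249
Selection 12: 2249 + 237 = 2486
Selection 13: 2486 + 237 = 2723
Selection 14: 2723 + 237 = 2960
Selection 15: 2960 + 237 = 3197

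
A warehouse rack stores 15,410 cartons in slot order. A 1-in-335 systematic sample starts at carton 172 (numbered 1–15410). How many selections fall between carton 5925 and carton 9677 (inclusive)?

11

k = 335
First selection ≥ 5925: 172 + ⌈(5925−172)/335⌉·335 = 172 + 18×335 = 6202
Last selection ≤ 9677: 172 + ⌊(9677−172)/335⌋·335 = 172 + 28×335 = 9552
Count = 28 − 18 + 1 = 11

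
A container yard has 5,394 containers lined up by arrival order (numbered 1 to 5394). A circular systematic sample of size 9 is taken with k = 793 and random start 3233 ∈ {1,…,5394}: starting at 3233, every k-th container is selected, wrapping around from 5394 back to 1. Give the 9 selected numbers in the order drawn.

3233, 4026, 4819, 218, 1011, 1804, 2597, 3390, 4183

Selection 1: 3233
Selection 2: 3233 + 793 = 4026
Selection 3: 4026 + 793 = 4819
Selection 4: 4819 + 793 = 5612 → 5612 − 5394 = 218
Selection 5: 218 + 793 = 1011
Selection 6: 1011 + 793 = 1804
Selection 7: 1804 + 793 = 2597
Selection 8: 2597 + 793 = 3390
Selection 9: 3390 + 793 = 4183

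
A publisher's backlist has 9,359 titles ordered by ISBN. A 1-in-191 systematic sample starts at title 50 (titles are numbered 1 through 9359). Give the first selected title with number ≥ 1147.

1196

k = 191
Steps past start: ⌈(1147 − 50)/191⌉ = ⌈1097/191⌉ = 6
Selected title: 50 + 6×191 = 1196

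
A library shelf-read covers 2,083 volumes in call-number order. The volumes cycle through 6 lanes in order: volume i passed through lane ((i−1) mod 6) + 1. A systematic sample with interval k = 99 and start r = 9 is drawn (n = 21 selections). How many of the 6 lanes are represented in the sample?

Consecutive selections differ by k = 99, so their lane numbers differ by 99 mod 6 = 3.
gcd(99, 6) = 3, so the sample visits 6/3 = 2 distinct residues mod 6.
Start 9 is lane 3; the lanes hit are 3, 6.

2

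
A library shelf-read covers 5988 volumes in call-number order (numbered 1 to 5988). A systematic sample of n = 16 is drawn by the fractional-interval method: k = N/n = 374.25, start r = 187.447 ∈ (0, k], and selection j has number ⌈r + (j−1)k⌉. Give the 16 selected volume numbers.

188, 562, 936, 1311, 1685, 2059, 2433, 2808, 3182, 3556, 3930, 4305, 4679, 5053, 5427, 5802

j=1: r + 0k = 187.447 → ⌈·⌉ = 188
j=2: r + 1k = 561.697 → ⌈·⌉ = 562
j=3: r + 2k = 935.947 → ⌈·⌉ = 936
j=4: r + 3k = 1310.197 → ⌈·⌉ = 1311
j=5: r + 4k = 1684.447 → ⌈·⌉ = 1685
j=6: r + 5k = 2058.697 → ⌈·⌉ = 2059
j=7: r + 6k = 2432.947 → ⌈·⌉ = 2433
j=8: r + 7k = 2807.197 → ⌈·⌉ = 2808
j=9: r + 8k = 3181.447 → ⌈·⌉ = 3182
j=10: r + 9k = 3555.697 → ⌈·⌉ = 3556
j=11: r + 10k = 3929.947 → ⌈·⌉ = 3930
j=12: r + 11k = 4304.197 → ⌈·⌉ = 4305
j=13: r + 12k = 4678.447 → ⌈·⌉ = 4679
j=14: r + 13k = 5052.697 → ⌈·⌉ = 5053
j=15: r + 14k = 5426.947 → ⌈·⌉ = 5427
j=16: r + 15k = 5801.197 → ⌈·⌉ = 5802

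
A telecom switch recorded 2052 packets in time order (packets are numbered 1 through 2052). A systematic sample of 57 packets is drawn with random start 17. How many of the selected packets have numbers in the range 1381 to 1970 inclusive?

k = 2052/57 = 36
First selection ≥ 1381: 17 + ⌈(1381−17)/36⌉·36 = 17 + 38×36 = 1385
Last selection ≤ 1970: 17 + ⌊(1970−17)/36⌋·36 = 17 + 54×36 = 1961
Count = 54 − 38 + 1 = 17

17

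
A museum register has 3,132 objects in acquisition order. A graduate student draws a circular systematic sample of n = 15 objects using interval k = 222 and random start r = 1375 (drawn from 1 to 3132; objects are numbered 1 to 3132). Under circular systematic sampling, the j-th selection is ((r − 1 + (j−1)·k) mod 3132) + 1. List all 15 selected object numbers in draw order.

Selection 1: 1375
Selection 2: 1375 + 222 = 1597
Selection 3: 1597 + 222 = 1819
Selection 4: 1819 + 222 = 2041
Selection 5: 2041 + 222 = 2263
Selection 6: 2263 + 222 = 2485
Selection 7: 2485 + 222 = 2707
Selection 8: 2707 + 222 = 2929
Selection 9: 2929 + 222 = 3151 → 3151 − 3132 = 19
Selection 10: 19 + 222 = 241
Selection 11: 241 + 222 = 463
Selection 12: 463 + 222 = 685
Selection 13: 685 + 222 = 907
Selection 14: 907 + 222 = 1129
Selection 15: 1129 + 222 = 1351

1375, 1597, 1819, 2041, 2263, 2485, 2707, 2929, 19, 241, 463, 685, 907, 1129, 1351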